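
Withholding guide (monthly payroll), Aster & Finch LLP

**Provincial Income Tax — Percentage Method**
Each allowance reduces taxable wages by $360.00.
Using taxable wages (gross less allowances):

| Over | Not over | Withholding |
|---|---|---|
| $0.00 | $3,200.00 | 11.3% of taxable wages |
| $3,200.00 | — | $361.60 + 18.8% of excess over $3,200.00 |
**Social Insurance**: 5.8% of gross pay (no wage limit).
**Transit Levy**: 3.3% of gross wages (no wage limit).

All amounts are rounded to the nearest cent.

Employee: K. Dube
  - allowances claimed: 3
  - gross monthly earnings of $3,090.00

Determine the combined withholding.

$508.32

Provincial Income Tax: taxable = $3,090.00 − 3×$360.00 = $2,010.00
  11.3% × $2,010.00 = $227.13
Social Insurance: 5.8% × $3,090.00 = $179.22
Transit Levy: 3.3% × $3,090.00 = $101.97
Total: $227.13 + $179.22 + $101.97 = $508.32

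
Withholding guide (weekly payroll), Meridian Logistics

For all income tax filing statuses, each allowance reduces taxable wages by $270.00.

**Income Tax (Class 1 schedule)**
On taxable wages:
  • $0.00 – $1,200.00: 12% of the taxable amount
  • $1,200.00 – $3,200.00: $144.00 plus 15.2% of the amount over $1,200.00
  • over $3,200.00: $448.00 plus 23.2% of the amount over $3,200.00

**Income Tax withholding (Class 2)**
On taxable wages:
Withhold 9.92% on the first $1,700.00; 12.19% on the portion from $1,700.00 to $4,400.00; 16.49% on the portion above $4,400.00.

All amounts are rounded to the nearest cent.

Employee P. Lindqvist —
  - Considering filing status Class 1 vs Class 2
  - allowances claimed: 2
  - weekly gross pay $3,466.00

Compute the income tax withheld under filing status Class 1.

$406.35

Income Tax (Class 1): taxable = $3,466.00 − 2×$270.00 = $2,926.00
  $144.00 + 15.2% × ($2,926.00 − $1,200.00) = $144.00 + 15.2% × $1,726.00 = $406.35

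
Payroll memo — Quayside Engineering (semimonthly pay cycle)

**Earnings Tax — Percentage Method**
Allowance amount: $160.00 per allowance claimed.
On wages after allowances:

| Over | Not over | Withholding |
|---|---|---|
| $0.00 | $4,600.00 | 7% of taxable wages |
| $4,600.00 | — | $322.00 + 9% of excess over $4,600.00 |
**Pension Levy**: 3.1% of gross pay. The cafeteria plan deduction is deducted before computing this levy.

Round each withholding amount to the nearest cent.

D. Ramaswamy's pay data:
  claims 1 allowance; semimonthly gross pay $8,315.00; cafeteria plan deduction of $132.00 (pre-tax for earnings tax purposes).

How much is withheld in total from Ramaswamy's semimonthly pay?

Earnings Tax: taxable = $8,315.00 − $132.00 − 1×$160.00 = $8,023.00
  $322.00 + 9% × ($8,023.00 − $4,600.00) = $322.00 + 9% × $3,423.00 = $630.07
Pension Levy: 3.1% × $8,183.00 = $253.67
Total: $630.07 + $253.67 = $883.74

$883.74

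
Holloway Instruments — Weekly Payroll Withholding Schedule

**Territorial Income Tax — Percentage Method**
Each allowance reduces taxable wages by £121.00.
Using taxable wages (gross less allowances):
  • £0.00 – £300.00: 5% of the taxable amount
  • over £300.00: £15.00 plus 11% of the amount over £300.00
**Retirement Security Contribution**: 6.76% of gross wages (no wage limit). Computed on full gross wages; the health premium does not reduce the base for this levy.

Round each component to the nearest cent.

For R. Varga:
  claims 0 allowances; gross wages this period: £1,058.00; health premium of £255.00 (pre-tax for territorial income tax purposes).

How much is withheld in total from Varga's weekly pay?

Territorial Income Tax: taxable = £1,058.00 − £255.00 = £803.00
  £15.00 + 11% × (£803.00 − £300.00) = £15.00 + 11% × £503.00 = £70.33
Retirement Security Contribution: 6.76% × £1,058.00 = £71.52
Total: £70.33 + £71.52 = £141.85

£141.85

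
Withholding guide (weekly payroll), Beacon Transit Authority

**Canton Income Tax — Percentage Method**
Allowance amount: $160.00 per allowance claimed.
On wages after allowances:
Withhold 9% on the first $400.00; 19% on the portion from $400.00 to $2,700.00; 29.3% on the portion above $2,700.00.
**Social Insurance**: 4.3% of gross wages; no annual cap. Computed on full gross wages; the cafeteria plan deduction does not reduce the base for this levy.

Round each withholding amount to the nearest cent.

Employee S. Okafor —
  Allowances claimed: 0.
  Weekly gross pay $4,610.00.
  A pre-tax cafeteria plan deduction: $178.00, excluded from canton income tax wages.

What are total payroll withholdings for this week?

$1,178.71

Canton Income Tax: taxable = $4,610.00 − $178.00 = $4,432.00
  $473.00 + 29.3% × ($4,432.00 − $2,700.00) = $473.00 + 29.3% × $1,732.00 = $980.48
Social Insurance: 4.3% × $4,610.00 = $198.23
Total: $980.48 + $198.23 = $1,178.71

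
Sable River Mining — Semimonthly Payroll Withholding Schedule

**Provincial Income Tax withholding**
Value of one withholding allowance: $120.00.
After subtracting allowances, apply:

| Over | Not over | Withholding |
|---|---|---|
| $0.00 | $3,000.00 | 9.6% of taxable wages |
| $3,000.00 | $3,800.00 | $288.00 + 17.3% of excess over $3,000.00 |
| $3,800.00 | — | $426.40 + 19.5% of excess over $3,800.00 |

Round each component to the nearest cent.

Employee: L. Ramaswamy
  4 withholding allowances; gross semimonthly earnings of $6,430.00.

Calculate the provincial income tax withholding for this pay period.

Provincial Income Tax: taxable = $6,430.00 − 4×$120.00 = $5,950.00
  $426.40 + 19.5% × ($5,950.00 − $3,800.00) = $426.40 + 19.5% × $2,150.00 = $845.65

$845.65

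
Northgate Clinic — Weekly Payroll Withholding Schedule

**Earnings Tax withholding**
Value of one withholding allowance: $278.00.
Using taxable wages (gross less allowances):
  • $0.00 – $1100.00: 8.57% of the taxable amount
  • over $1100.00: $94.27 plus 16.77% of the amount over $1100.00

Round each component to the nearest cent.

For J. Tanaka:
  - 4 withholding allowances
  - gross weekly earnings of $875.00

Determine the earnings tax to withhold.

Earnings Tax: taxable = $875.00 − 4×$278.00 = $-237.00
  Taxable ≤ 0 → $0.00

$0.00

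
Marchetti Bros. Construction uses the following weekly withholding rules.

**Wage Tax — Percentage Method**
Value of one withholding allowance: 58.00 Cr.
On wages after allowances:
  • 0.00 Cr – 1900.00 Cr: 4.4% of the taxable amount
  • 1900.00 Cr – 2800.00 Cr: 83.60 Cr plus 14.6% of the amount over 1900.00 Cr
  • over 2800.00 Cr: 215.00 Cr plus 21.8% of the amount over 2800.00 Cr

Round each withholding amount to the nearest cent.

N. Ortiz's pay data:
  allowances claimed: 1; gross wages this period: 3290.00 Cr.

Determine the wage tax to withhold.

Wage Tax: taxable = 3290.00 Cr − 1×58.00 Cr = 3232.00 Cr
  215.00 Cr + 21.8% × (3232.00 Cr − 2800.00 Cr) = 215.00 Cr + 21.8% × 432.00 Cr = 309.18 Cr

309.18 Cr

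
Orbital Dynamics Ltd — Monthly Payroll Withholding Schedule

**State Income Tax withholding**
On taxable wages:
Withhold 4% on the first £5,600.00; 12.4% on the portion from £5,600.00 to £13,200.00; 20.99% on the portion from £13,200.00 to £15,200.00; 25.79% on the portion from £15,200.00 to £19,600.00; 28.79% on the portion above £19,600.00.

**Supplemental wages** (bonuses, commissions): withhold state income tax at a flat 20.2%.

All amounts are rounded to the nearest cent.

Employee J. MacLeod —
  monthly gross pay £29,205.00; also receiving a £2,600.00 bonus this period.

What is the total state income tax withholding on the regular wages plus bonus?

£6,011.44

State Income Tax: taxable = £29,205.00
  £2,720.96 + 28.79% × (£29,205.00 − £19,600.00) = £2,720.96 + 28.79% × £9,605.00 = £5,486.24
Supplemental (20.2% flat on bonus): 20.2% × £2,600.00 = £525.20
Total state income tax: £5,486.24 + £525.20 = £6,011.44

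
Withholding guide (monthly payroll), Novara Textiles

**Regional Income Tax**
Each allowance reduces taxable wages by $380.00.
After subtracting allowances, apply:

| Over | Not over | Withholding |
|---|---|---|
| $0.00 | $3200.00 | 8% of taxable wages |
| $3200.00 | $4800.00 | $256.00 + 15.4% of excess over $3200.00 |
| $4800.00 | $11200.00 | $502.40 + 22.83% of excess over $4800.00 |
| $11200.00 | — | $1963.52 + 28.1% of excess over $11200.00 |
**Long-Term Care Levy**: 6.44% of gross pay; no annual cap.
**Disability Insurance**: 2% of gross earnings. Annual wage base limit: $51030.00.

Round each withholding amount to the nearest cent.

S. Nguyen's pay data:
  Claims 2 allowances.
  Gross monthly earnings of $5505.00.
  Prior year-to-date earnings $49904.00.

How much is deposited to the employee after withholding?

$4634.03

Regional Income Tax: taxable = $5505.00 − 2×$380.00 = $4745.00
  $256.00 + 15.4% × ($4745.00 − $3200.00) = $256.00 + 15.4% × $1545.00 = $493.93
Long-Term Care Levy: 6.44% × $5505.00 = $354.52
Disability Insurance: cap $51030.00 − YTD $49904.00 = $1126.00 subject; 2% × $1126.00 = $22.52
Total withheld: $493.93 + $354.52 + $22.52 = $870.97
Net pay: $5505.00 − $870.97 = $4634.03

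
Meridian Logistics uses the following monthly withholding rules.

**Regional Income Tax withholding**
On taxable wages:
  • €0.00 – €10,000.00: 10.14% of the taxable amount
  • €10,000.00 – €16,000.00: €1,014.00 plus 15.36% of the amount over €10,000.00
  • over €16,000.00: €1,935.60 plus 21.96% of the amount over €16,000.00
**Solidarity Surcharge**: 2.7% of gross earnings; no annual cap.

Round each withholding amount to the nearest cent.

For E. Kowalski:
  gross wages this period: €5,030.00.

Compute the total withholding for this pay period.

€645.85

Regional Income Tax: taxable = €5,030.00
  10.14% × €5,030.00 = €510.04
Solidarity Surcharge: 2.7% × €5,030.00 = €135.81
Total: €510.04 + €135.81 = €645.85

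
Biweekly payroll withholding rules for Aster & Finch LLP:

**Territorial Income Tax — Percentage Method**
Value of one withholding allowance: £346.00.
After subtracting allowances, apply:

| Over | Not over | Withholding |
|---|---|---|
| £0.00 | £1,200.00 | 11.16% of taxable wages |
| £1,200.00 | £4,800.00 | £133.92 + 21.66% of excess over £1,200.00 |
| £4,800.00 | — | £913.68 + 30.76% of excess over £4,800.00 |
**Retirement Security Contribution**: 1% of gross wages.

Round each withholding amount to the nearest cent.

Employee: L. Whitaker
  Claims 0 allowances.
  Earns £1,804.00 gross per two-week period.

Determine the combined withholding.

£282.79

Territorial Income Tax: taxable = £1,804.00
  £133.92 + 21.66% × (£1,804.00 − £1,200.00) = £133.92 + 21.66% × £604.00 = £264.75
Retirement Security Contribution: 1% × £1,804.00 = £18.04
Total: £264.75 + £18.04 = £282.79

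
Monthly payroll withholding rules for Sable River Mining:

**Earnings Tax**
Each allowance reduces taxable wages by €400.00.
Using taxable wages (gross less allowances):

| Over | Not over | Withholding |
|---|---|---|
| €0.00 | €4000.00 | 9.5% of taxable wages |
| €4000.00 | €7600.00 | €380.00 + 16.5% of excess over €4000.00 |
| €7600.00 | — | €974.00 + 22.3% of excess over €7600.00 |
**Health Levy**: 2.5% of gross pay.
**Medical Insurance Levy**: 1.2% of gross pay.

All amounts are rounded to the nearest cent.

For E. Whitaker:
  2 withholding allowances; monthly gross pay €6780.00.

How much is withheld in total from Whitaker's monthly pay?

Earnings Tax: taxable = €6780.00 − 2×€400.00 = €5980.00
  €380.00 + 16.5% × (€5980.00 − €4000.00) = €380.00 + 16.5% × €1980.00 = €706.70
Health Levy: 2.5% × €6780.00 = €169.50
Medical Insurance Levy: 1.2% × €6780.00 = €81.36
Total: €706.70 + €169.50 + €81.36 = €957.56

€957.56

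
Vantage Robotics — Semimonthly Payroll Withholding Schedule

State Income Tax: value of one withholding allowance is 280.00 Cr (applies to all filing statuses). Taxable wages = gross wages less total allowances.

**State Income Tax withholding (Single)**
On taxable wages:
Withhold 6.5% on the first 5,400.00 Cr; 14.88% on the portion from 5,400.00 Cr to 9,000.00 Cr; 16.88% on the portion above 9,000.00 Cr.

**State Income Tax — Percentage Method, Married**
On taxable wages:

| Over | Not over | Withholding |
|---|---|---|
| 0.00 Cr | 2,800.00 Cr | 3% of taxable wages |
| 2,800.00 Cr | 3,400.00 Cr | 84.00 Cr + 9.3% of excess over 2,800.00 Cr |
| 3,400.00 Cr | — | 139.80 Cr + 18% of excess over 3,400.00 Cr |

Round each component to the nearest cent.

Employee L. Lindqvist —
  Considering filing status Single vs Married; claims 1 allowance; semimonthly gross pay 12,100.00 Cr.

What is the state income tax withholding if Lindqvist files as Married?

State Income Tax (Married): taxable = 12,100.00 Cr − 1×280.00 Cr = 11,820.00 Cr
  139.80 Cr + 18% × (11,820.00 Cr − 3,400.00 Cr) = 139.80 Cr + 18% × 8,420.00 Cr = 1,655.40 Cr

1,655.40 Cr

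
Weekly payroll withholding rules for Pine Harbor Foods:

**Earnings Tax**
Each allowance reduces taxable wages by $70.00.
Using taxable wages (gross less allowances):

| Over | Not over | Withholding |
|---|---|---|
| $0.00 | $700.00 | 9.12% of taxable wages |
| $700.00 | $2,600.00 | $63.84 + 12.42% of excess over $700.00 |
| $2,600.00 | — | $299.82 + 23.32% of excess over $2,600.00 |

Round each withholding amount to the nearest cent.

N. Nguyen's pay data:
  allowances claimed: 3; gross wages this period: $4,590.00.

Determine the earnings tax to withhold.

$714.92

Earnings Tax: taxable = $4,590.00 − 3×$70.00 = $4,380.00
  $299.82 + 23.32% × ($4,380.00 − $2,600.00) = $299.82 + 23.32% × $1,780.00 = $714.92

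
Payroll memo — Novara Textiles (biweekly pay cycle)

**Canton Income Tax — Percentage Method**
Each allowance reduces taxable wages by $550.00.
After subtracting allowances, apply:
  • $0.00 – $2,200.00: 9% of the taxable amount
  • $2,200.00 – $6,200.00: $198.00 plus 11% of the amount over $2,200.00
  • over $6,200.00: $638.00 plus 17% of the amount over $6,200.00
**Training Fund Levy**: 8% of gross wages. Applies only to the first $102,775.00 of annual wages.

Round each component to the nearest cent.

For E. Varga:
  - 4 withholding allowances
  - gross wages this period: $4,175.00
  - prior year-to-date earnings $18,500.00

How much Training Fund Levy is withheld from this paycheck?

$334.00

Training Fund Levy: 8% × $4,175.00 = $334.00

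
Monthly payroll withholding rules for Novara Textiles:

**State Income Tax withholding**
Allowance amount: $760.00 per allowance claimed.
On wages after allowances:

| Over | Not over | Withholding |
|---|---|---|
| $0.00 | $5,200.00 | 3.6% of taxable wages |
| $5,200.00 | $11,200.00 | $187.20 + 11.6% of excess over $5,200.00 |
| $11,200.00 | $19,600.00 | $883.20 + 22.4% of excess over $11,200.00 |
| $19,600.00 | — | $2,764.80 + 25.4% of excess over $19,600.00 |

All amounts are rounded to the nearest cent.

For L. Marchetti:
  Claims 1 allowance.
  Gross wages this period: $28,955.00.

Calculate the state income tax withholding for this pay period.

$4,947.93

State Income Tax: taxable = $28,955.00 − 1×$760.00 = $28,195.00
  $2,764.80 + 25.4% × ($28,195.00 − $19,600.00) = $2,764.80 + 25.4% × $8,595.00 = $4,947.93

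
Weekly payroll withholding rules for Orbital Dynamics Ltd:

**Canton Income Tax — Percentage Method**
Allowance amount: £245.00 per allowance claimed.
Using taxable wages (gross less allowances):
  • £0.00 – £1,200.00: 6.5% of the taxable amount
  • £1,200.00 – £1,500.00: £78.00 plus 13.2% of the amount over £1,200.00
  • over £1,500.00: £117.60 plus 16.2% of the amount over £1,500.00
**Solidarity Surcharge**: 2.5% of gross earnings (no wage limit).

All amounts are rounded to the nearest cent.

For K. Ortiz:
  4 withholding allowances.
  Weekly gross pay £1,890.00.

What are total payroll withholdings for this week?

Canton Income Tax: taxable = £1,890.00 − 4×£245.00 = £910.00
  6.5% × £910.00 = £59.15
Solidarity Surcharge: 2.5% × £1,890.00 = £47.25
Total: £59.15 + £47.25 = £106.40

£106.40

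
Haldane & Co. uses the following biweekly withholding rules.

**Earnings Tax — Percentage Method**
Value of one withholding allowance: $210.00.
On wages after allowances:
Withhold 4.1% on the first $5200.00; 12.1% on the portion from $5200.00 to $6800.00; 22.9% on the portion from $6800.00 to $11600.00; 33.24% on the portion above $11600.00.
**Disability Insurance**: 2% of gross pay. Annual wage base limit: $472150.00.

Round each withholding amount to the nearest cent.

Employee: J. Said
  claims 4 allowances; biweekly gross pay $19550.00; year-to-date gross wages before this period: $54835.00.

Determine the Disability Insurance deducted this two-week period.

$391.00

Disability Insurance: 2% × $19550.00 = $391.00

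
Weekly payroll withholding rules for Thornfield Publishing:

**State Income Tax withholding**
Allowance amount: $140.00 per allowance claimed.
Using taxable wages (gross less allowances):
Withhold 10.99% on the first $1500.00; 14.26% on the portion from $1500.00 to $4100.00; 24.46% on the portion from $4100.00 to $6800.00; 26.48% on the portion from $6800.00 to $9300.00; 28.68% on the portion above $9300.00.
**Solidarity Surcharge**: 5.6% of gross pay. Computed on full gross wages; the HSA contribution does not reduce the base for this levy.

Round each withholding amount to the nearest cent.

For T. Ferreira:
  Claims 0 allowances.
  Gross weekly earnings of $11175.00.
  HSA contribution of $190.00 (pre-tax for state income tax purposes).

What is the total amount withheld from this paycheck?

State Income Tax: taxable = $11175.00 − $190.00 = $10985.00
  $1858.03 + 28.68% × ($10985.00 − $9300.00) = $1858.03 + 28.68% × $1685.00 = $2341.29
Solidarity Surcharge: 5.6% × $11175.00 = $625.80
Total: $2341.29 + $625.80 = $2967.09

$2967.09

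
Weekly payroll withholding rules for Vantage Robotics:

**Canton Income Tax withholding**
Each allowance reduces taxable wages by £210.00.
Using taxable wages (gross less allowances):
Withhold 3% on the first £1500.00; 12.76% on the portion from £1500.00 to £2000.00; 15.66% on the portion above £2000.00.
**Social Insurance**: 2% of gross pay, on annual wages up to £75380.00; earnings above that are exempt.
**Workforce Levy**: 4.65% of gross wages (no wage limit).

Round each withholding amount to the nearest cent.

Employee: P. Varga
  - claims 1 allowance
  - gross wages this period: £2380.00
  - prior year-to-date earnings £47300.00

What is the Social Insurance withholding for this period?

£47.60

Social Insurance: 2% × £2380.00 = £47.60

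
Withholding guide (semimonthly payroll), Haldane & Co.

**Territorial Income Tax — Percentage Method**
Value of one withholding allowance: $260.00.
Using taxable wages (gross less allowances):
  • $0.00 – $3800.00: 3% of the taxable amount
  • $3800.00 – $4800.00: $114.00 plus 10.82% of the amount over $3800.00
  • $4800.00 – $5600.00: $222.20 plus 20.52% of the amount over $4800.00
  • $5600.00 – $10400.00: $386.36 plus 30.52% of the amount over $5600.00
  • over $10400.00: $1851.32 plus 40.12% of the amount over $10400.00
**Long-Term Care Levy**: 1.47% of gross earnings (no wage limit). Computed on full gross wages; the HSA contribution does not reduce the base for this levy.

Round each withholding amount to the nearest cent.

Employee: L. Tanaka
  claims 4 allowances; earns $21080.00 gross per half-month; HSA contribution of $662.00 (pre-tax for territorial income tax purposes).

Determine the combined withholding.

Territorial Income Tax: taxable = $21080.00 − $662.00 − 4×$260.00 = $19378.00
  $1851.32 + 40.12% × ($19378.00 − $10400.00) = $1851.32 + 40.12% × $8978.00 = $5453.29
Long-Term Care Levy: 1.47% × $21080.00 = $309.88
Total: $5453.29 + $309.88 = $5763.17

$5763.17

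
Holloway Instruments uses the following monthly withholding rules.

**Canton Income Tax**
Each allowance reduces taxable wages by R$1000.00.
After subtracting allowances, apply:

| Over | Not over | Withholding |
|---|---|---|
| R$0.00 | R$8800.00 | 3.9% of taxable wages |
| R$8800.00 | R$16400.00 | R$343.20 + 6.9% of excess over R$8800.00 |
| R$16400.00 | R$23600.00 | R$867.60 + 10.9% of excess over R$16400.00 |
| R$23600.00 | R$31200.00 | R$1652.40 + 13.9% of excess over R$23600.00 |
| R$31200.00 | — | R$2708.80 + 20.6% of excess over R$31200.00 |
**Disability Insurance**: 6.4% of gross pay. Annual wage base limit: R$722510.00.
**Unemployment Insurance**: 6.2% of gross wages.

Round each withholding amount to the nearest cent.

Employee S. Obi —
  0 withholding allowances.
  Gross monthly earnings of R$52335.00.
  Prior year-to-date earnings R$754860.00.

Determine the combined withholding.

Canton Income Tax: taxable = R$52335.00
  R$2708.80 + 20.6% × (R$52335.00 − R$31200.00) = R$2708.80 + 20.6% × R$21135.00 = R$7062.61
Disability Insurance: YTD R$754860.00 ≥ cap R$722510.00 → R$0.00
Unemployment Insurance: 6.2% × R$52335.00 = R$3244.77
Total: R$7062.61 + R$0.00 + R$3244.77 = R$10307.38

R$10307.38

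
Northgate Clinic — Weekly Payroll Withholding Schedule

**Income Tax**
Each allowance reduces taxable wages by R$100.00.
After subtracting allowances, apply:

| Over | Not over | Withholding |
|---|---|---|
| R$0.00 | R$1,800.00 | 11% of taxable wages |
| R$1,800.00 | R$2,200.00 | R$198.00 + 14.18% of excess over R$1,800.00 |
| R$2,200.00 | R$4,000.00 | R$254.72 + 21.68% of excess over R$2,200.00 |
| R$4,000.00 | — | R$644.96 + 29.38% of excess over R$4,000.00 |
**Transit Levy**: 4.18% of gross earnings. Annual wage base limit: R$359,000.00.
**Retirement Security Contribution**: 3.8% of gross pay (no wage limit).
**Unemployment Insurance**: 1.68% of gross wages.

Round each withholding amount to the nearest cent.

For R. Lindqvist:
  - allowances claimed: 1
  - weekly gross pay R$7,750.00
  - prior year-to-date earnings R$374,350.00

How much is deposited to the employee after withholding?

Income Tax: taxable = R$7,750.00 − 1×R$100.00 = R$7,650.00
  R$644.96 + 29.38% × (R$7,650.00 − R$4,000.00) = R$644.96 + 29.38% × R$3,650.00 = R$1,717.33
Transit Levy: YTD R$374,350.00 ≥ cap R$359,000.00 → R$0.00
Retirement Security Contribution: 3.8% × R$7,750.00 = R$294.50
Unemployment Insurance: 1.68% × R$7,750.00 = R$130.20
Total withheld: R$1,717.33 + R$0.00 + R$294.50 + R$130.20 = R$2,142.03
Net pay: R$7,750.00 − R$2,142.03 = R$5,607.97

R$5,607.97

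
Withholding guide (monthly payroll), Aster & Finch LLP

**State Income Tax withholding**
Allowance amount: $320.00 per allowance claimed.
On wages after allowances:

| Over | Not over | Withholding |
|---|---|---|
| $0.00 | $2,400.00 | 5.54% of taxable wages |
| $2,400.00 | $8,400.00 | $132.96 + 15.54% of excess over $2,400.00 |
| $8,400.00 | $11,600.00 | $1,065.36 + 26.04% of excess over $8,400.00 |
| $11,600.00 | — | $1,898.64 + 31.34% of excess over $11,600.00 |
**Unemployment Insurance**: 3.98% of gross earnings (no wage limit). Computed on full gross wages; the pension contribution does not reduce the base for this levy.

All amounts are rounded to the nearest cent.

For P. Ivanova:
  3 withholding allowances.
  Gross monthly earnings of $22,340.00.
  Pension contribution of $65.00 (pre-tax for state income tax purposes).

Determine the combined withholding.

State Income Tax: taxable = $22,340.00 − $65.00 − 3×$320.00 = $21,315.00
  $1,898.64 + 31.34% × ($21,315.00 − $11,600.00) = $1,898.64 + 31.34% × $9,715.00 = $4,943.32
Unemployment Insurance: 3.98% × $22,340.00 = $889.13
Total: $4,943.32 + $889.13 = $5,832.45

$5,832.45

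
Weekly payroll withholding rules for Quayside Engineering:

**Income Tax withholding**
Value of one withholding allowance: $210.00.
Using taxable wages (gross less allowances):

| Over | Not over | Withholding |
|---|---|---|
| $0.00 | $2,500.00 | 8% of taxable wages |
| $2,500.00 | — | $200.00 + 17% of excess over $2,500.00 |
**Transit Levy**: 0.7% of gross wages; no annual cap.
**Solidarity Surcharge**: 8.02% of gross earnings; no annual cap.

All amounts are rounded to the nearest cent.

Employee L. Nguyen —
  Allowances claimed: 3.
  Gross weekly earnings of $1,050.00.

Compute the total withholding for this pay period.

$125.16

Income Tax: taxable = $1,050.00 − 3×$210.00 = $420.00
  8% × $420.00 = $33.60
Transit Levy: 0.7% × $1,050.00 = $7.35
Solidarity Surcharge: 8.02% × $1,050.00 = $84.21
Total: $33.60 + $7.35 + $84.21 = $125.16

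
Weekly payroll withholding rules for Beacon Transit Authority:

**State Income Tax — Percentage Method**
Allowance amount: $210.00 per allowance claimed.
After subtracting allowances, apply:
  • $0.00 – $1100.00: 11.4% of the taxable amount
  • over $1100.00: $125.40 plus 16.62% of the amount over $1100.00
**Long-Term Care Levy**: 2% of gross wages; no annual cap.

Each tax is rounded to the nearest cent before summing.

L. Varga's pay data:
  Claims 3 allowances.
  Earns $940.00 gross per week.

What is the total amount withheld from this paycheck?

$54.14

State Income Tax: taxable = $940.00 − 3×$210.00 = $310.00
  11.4% × $310.00 = $35.34
Long-Term Care Levy: 2% × $940.00 = $18.80
Total: $35.34 + $18.80 = $54.14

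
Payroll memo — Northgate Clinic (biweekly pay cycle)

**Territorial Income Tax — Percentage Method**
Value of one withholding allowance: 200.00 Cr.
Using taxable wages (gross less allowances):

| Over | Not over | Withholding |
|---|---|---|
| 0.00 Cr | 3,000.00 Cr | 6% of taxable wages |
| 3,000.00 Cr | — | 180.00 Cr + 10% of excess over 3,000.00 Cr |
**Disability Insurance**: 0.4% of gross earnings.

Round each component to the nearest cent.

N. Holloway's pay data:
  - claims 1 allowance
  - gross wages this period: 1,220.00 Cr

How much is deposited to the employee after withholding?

1,153.92 Cr

Territorial Income Tax: taxable = 1,220.00 Cr − 1×200.00 Cr = 1,020.00 Cr
  6% × 1,020.00 Cr = 61.20 Cr
Disability Insurance: 0.4% × 1,220.00 Cr = 4.88 Cr
Total withheld: 61.20 Cr + 4.88 Cr = 66.08 Cr
Net pay: 1,220.00 Cr − 66.08 Cr = 1,153.92 Cr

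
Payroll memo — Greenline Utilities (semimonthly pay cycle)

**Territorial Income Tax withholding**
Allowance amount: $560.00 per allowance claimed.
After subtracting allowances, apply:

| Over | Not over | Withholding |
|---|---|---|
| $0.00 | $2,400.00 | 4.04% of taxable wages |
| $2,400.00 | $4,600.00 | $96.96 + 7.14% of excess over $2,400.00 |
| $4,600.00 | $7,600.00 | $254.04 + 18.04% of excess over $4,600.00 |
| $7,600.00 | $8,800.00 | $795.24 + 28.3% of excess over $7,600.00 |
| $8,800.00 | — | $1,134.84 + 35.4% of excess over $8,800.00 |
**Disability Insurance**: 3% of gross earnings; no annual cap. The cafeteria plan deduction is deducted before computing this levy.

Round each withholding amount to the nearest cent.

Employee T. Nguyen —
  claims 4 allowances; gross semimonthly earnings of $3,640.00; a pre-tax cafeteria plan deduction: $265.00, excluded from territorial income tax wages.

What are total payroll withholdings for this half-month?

$147.10

Territorial Income Tax: taxable = $3,640.00 − $265.00 − 4×$560.00 = $1,135.00
  4.04% × $1,135.00 = $45.85
Disability Insurance: 3% × $3,375.00 = $101.25
Total: $45.85 + $101.25 = $147.10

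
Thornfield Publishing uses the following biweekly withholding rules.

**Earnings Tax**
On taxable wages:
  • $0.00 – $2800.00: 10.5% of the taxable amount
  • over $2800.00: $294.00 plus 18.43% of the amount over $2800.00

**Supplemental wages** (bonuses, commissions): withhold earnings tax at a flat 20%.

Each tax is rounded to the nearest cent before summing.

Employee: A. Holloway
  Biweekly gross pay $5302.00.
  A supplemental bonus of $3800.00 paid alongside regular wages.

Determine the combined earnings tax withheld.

$1515.12

Earnings Tax: taxable = $5302.00
  $294.00 + 18.43% × ($5302.00 − $2800.00) = $294.00 + 18.43% × $2502.00 = $755.12
Supplemental (20% flat on bonus): 20% × $3800.00 = $760.00
Total earnings tax: $755.12 + $760.00 = $1515.12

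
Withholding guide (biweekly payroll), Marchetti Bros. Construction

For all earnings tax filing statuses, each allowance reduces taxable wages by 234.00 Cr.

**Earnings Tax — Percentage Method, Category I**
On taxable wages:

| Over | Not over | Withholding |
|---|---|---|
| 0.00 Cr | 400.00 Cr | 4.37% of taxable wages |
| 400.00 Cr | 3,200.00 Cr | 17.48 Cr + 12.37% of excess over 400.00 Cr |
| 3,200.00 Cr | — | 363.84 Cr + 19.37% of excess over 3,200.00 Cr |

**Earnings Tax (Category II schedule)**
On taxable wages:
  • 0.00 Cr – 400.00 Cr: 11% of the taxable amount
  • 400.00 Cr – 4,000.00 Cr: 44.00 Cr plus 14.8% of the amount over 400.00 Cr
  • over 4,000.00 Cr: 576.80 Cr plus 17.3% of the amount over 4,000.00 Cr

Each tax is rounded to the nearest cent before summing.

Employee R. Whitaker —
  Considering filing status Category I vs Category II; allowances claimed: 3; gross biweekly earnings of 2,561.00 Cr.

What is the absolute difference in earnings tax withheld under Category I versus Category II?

Earnings Tax (Category I): taxable = 2,561.00 Cr − 3×234.00 Cr = 1,859.00 Cr
  17.48 Cr + 12.37% × (1,859.00 Cr − 400.00 Cr) = 17.48 Cr + 12.37% × 1,459.00 Cr = 197.96 Cr
Earnings Tax (Category II): taxable = 2,561.00 Cr − 3×234.00 Cr = 1,859.00 Cr
  44.00 Cr + 14.8% × (1,859.00 Cr − 400.00 Cr) = 44.00 Cr + 14.8% × 1,459.00 Cr = 259.93 Cr
Difference: |197.96 Cr − 259.93 Cr| = 61.97 Cr (higher under Category II)

61.97 Cr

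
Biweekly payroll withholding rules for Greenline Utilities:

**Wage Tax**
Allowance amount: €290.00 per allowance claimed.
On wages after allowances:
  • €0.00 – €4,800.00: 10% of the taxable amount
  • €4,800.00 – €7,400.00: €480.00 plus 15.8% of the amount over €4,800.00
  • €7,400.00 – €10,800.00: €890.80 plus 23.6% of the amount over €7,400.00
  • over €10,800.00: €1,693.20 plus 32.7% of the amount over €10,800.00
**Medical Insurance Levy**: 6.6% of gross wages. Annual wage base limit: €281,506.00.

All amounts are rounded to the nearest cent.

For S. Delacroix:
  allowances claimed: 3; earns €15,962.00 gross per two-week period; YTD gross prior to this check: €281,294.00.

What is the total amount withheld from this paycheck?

Wage Tax: taxable = €15,962.00 − 3×€290.00 = €15,092.00
  €1,693.20 + 32.7% × (€15,092.00 − €10,800.00) = €1,693.20 + 32.7% × €4,292.00 = €3,096.68
Medical Insurance Levy: cap €281,506.00 − YTD €281,294.00 = €212.00 subject; 6.6% × €212.00 = €13.99
Total: €3,096.68 + €13.99 = €3,110.67

€3,110.67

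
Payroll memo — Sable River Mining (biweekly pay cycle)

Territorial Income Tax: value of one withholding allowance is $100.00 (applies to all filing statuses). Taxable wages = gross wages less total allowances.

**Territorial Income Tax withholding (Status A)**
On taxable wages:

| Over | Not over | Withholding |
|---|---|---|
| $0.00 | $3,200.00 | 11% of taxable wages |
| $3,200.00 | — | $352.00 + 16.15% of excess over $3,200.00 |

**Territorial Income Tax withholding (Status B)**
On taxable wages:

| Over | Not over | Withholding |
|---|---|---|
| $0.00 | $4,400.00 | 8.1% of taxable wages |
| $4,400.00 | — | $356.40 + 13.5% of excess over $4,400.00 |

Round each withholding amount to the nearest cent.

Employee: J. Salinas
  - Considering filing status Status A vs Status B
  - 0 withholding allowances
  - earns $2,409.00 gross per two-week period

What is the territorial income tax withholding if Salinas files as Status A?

Territorial Income Tax (Status A): taxable = $2,409.00
  11% × $2,409.00 = $264.99

$264.99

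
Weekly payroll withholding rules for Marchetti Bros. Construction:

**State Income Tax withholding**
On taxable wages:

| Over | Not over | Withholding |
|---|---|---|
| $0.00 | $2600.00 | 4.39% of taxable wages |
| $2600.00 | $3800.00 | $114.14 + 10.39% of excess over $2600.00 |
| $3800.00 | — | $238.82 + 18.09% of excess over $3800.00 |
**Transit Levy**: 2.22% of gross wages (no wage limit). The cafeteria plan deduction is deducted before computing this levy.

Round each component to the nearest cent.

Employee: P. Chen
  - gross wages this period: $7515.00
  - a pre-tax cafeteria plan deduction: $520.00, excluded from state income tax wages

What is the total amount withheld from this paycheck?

$972.09

State Income Tax: taxable = $7515.00 − $520.00 = $6995.00
  $238.82 + 18.09% × ($6995.00 − $3800.00) = $238.82 + 18.09% × $3195.00 = $816.80
Transit Levy: 2.22% × $6995.00 = $155.29
Total: $816.80 + $155.29 = $972.09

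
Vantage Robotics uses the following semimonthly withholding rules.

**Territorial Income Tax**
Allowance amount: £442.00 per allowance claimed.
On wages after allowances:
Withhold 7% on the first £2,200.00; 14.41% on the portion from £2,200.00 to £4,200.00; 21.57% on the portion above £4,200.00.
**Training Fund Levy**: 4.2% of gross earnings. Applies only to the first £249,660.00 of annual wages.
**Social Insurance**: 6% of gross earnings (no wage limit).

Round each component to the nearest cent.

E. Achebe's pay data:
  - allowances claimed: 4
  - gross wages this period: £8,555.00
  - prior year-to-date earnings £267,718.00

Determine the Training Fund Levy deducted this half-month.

£0.00

Training Fund Levy: YTD £267,718.00 ≥ cap £249,660.00 → £0.00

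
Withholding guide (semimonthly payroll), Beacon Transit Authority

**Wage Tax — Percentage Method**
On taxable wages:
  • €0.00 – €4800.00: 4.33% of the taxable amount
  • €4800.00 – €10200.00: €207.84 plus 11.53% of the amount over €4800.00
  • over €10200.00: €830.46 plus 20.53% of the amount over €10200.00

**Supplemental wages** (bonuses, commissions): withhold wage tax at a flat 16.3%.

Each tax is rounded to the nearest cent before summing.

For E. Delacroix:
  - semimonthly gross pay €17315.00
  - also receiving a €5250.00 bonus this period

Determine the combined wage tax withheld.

Wage Tax: taxable = €17315.00
  €830.46 + 20.53% × (€17315.00 − €10200.00) = €830.46 + 20.53% × €7115.00 = €2291.17
Supplemental (16.3% flat on bonus): 16.3% × €5250.00 = €855.75
Total wage tax: €2291.17 + €855.75 = €3146.92

€3146.92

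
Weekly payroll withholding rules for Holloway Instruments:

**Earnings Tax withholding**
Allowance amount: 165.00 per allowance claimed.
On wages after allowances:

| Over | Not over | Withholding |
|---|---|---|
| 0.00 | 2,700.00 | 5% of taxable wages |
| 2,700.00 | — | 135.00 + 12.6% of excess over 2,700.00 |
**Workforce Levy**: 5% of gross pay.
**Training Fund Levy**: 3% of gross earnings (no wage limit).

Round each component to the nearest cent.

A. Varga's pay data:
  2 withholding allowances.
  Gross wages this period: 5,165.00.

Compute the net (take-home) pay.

Earnings Tax: taxable = 5,165.00 − 2×165.00 = 4,835.00
  135.00 + 12.6% × (4,835.00 − 2,700.00) = 135.00 + 12.6% × 2,135.00 = 404.01
Workforce Levy: 5% × 5,165.00 = 258.25
Training Fund Levy: 3% × 5,165.00 = 154.95
Total withheld: 404.01 + 258.25 + 154.95 = 817.21
Net pay: 5,165.00 − 817.21 = 4,347.79

4,347.79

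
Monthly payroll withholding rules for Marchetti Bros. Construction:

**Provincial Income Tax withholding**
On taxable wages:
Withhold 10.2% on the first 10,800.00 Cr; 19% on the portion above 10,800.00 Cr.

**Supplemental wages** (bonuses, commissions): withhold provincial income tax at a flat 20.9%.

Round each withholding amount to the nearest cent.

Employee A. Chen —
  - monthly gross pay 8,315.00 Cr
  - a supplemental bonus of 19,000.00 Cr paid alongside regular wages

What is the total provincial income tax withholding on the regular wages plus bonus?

Provincial Income Tax: taxable = 8,315.00 Cr
  10.2% × 8,315.00 Cr = 848.13 Cr
Supplemental (20.9% flat on bonus): 20.9% × 19,000.00 Cr = 3,971.00 Cr
Total provincial income tax: 848.13 Cr + 3,971.00 Cr = 4,819.13 Cr

4,819.13 Cr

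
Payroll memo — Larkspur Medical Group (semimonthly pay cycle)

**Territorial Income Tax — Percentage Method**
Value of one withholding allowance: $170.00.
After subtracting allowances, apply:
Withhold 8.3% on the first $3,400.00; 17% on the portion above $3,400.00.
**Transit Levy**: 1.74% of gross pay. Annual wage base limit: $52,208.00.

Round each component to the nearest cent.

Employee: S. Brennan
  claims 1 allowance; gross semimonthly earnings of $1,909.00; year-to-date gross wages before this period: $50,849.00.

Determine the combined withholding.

Territorial Income Tax: taxable = $1,909.00 − 1×$170.00 = $1,739.00
  8.3% × $1,739.00 = $144.34
Transit Levy: cap $52,208.00 − YTD $50,849.00 = $1,359.00 subject; 1.74% × $1,359.00 = $23.65
Total: $144.34 + $23.65 = $167.99

$167.99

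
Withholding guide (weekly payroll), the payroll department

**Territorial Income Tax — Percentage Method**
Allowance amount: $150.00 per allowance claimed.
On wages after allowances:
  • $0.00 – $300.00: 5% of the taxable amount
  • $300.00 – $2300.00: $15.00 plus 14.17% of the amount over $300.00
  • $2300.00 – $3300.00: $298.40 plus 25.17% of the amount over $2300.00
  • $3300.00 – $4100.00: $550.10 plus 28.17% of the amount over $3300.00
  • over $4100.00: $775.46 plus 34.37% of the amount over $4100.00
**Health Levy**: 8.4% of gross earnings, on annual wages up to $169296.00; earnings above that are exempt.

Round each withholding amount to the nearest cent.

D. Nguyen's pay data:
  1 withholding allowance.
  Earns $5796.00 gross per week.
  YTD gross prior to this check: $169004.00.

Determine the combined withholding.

Territorial Income Tax: taxable = $5796.00 − 1×$150.00 = $5646.00
  $775.46 + 34.37% × ($5646.00 − $4100.00) = $775.46 + 34.37% × $1546.00 = $1306.82
Health Levy: cap $169296.00 − YTD $169004.00 = $292.00 subject; 8.4% × $292.00 = $24.53
Total: $1306.82 + $24.53 = $1331.35

$1331.35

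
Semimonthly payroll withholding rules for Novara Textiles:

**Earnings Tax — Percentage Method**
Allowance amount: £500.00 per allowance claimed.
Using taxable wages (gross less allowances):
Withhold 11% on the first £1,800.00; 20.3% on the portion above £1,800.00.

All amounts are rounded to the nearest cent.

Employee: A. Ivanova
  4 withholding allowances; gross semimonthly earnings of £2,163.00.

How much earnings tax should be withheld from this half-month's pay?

Earnings Tax: taxable = £2,163.00 − 4×£500.00 = £163.00
  11% × £163.00 = £17.93

£17.93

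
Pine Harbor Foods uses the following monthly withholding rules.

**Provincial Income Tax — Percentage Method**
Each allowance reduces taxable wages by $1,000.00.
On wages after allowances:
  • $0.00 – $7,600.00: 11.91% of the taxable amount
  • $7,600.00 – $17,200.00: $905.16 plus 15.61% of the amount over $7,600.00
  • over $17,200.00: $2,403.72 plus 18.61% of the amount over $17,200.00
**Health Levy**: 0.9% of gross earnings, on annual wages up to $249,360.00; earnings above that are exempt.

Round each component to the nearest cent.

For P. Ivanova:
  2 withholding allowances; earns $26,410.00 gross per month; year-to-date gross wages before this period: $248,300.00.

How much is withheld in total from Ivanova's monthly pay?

$3,755.04

Provincial Income Tax: taxable = $26,410.00 − 2×$1,000.00 = $24,410.00
  $2,403.72 + 18.61% × ($24,410.00 − $17,200.00) = $2,403.72 + 18.61% × $7,210.00 = $3,745.50
Health Levy: cap $249,360.00 − YTD $248,300.00 = $1,060.00 subject; 0.9% × $1,060.00 = $9.54
Total: $3,745.50 + $9.54 = $3,755.04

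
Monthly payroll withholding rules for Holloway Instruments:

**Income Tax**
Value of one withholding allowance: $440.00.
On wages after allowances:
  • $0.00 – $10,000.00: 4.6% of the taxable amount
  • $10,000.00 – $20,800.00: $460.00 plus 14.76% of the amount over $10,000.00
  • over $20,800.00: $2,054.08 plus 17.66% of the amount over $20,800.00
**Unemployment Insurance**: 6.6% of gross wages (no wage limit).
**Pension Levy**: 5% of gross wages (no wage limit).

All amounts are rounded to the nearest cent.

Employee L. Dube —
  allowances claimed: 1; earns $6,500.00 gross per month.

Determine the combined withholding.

Income Tax: taxable = $6,500.00 − 1×$440.00 = $6,060.00
  4.6% × $6,060.00 = $278.76
Unemployment Insurance: 6.6% × $6,500.00 = $429.00
Pension Levy: 5% × $6,500.00 = $325.00
Total: $278.76 + $429.00 + $325.00 = $1,032.76

$1,032.76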